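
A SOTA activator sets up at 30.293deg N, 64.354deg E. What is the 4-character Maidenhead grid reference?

MM20

Add 180° to longitude and 90° to latitude: 244.35, 120.29.
Field: 244.35/20 → 12 → M, 120.29/10 → 12 → M; chars MM.
Square: 4.35/2 → 2, 0.29/1 → 0; chars 20.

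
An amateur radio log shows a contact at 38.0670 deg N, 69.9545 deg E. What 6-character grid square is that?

MM48xb

Shift to the Maidenhead origin (180°W, 90°S): lon 249.9545, lat 128.0670.
Field: lon ⌊249.9545/20⌋ = 12 → M; lat ⌊128.0670/10⌋ = 12 → M.
Square: lon ⌊9.9545/2⌋ = 4; lat ⌊8.0670/1⌋ = 8.
Subsquare: lon ⌊1.9545/0.0833333⌋ = 23 → x; lat ⌊0.0670/0.0416667⌋ = 1 → b.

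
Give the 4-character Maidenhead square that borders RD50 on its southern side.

RC59

Latitude square 0; −1 → -1, wraps to 9, carry into field.
Latitude field D = 3; −1 → 2 = C.
The longitude characters are unchanged.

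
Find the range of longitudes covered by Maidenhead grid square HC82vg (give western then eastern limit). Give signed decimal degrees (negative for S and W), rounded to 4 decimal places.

-22.2500, -22.1667

Field H=7, C=2: +7·20° lon, +2·10° lat → SW at lon -40°, lat -70°.
Square 8, 2: +8·2° lon, +2·1° lat → SW at lon -24°, lat -68°.
Subsquare v=21, g=6: +21·0.0833333° lon, +6·0.0416667° lat → SW at lon -22.25°, lat -67.75°.
Cell spans 0.0833333° lon × 0.0416667° lat.
west -22.2500, east -22.1667.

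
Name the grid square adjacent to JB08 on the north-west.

Longitude square 0; −1 → -1, wraps to 9, carry into field.
Longitude field J = 9; −1 → 8 = I.
Latitude square 8; +1 → 9.

IB99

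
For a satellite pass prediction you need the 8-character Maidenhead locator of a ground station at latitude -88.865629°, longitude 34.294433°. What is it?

Shift to the Maidenhead origin (180°W, 90°S): lon 214.29443, lat 1.13437.
Field: 214.29443/20 → 10 → K, 1.13437/10 → 0 → A; chars KA.
Square: 14.29443/2 → 7, 1.13437/1 → 1; chars 71.
Subsquare: 0.29443/0.0833333 → 3 → d, 0.13437/0.0416667 → 3 → d; chars dd.
Extended square: 0.04443/0.00833333 → 5, 0.00937/0.00416667 → 2; chars 52.

KA71dd52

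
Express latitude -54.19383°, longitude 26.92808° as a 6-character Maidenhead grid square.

KD35lt

Add 180° to longitude and 90° to latitude: 206.9281, 35.8062.
Field (20°×10°, letters A–R): lon ⌊206.9281/20⌋ = 10 → K; lat ⌊35.8062/10⌋ = 3 → D.
Square (2°×1°, digits 0–9): lon ⌊6.9281/2⌋ = 3; lat ⌊5.8062/1⌋ = 5.
Subsquare (5′×2.5′, letters a–x): lon ⌊0.9281/0.0833333⌋ = 11 → l; lat ⌊0.8062/0.0416667⌋ = 19 → t.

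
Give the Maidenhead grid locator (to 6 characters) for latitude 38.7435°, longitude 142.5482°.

QM18gr

Add 180° to longitude and 90° to latitude: 322.5482, 128.7435.
Field: lon ⌊322.5482/20⌋ = 16 → Q; lat ⌊128.7435/10⌋ = 12 → M.
Square: lon ⌊2.5482/2⌋ = 1; lat ⌊8.7435/1⌋ = 8.
Subsquare: lon ⌊0.5482/0.0833333⌋ = 6 → g; lat ⌊0.7435/0.0416667⌋ = 17 → r.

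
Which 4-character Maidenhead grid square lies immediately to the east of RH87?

RH97

Longitude square 8; +1 → 9.
The latitude characters are unchanged.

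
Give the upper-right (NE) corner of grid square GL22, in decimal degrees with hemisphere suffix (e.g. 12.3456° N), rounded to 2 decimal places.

23.00° N, 54.00° W

Field G=6, L=11: +6·20° lon, +11·10° lat → SW at lon -60°, lat 20°.
Square 2, 2: +2·2° lon, +2·1° lat → SW at lon -56°, lat 22°.
Cell spans 2° lon × 1° lat. NE corner is SW corner plus one full cell.
latitude 23.00° N, longitude 54.00° W.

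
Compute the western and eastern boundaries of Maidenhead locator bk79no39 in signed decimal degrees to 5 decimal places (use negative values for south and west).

Field B=1, K=10: +1·20° lon, +10·10° lat → SW at lon -160°, lat 10°.
Square 7, 9: +7·2° lon, +9·1° lat → SW at lon -146°, lat 19°.
Subsquare n=13, o=14: +13·0.0833333° lon, +14·0.0416667° lat → SW at lon -144.917°, lat 19.5833°.
Extended square 3, 9: +3·0.00833333° lon, +9·0.00416667° lat → SW at lon -144.892°, lat 19.6208°.
Cell spans 0.00833333° lon × 0.00416667° lat.
west -144.89167, east -144.88333.

-144.89167, -144.88333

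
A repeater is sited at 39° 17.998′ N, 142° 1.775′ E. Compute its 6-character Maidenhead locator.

Offset from 180°W / 90°S: lon 322.0296°, lat 129.3000°.
Field (20°×10°, letters A–R): lon ⌊322.0296/20⌋ = 16 → Q; lat ⌊129.3000/10⌋ = 12 → M.
Square (2°×1°, digits 0–9): lon ⌊2.0296/2⌋ = 1; lat ⌊9.3000/1⌋ = 9.
Subsquare (5′×2.5′, letters a–x): lon ⌊0.0296/0.0833333⌋ = 0 → a; lat ⌊0.3000/0.0416667⌋ = 7 → h.

QM19ah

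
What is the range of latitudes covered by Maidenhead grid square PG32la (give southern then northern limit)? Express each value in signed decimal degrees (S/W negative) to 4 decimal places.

-28.0000, -27.9583

Field P=15, G=6: +15·20° lon, +6·10° lat → SW at lon 120°, lat -30°.
Square 3, 2: +3·2° lon, +2·1° lat → SW at lon 126°, lat -28°.
Subsquare l=11, a=0: +11·0.0833333° lon, +0·0.0416667° lat → SW at lon 126.917°, lat -28°.
Cell spans 0.0833333° lon × 0.0416667° lat.
south -28.0000, north -27.9583.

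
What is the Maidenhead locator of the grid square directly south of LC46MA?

Latitude subsquare a = 0; −1 → -1, wraps to 23 = x, carry into square.
Latitude square 6; −1 → 5.
The longitude characters are unchanged.

LC45mx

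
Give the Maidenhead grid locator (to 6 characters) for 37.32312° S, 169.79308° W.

AF52cq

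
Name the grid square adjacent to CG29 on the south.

Latitude square 9; −1 → 8.
The longitude characters are unchanged.

CG28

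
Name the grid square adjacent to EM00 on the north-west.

DM91

Longitude square 0; −1 → -1, wraps to 9, carry into field.
Longitude field E = 4; −1 → 3 = D.
Latitude square 0; +1 → 1.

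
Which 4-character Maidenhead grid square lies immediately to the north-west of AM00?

RM91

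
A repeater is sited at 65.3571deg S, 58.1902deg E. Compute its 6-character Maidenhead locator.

Add 180° to longitude and 90° to latitude: 238.1902, 24.6429.
Field (20°×10°, letters A–R): 238.1902/20 → 11 → L, 24.6429/10 → 2 → C; chars LC.
Square (2°×1°, digits 0–9): 18.1902/2 → 9, 4.6429/1 → 4; chars 94.
Subsquare (5′×2.5′, letters a–x): 0.1902/0.0833333 → 2 → c, 0.6429/0.0416667 → 15 → p; chars cp.

LC94cp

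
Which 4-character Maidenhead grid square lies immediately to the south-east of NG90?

Longitude square 9; +1 → 10, wraps to 0, carry into field.
Longitude field N = 13; +1 → 14 = O.
Latitude square 0; −1 → -1, wraps to 9, carry into field.
Latitude field G = 6; −1 → 5 = F.

OF09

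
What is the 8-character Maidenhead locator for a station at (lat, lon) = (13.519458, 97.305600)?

NK83pm64

Shift to the Maidenhead origin (180°W, 90°S): lon 277.30560, lat 103.51946.
Field: lon ⌊277.30560/20⌋ = 13 → N; lat ⌊103.51946/10⌋ = 10 → K.
Square: lon ⌊17.30560/2⌋ = 8; lat ⌊3.51946/1⌋ = 3.
Subsquare: lon ⌊1.30560/0.0833333⌋ = 15 → p; lat ⌊0.51946/0.0416667⌋ = 12 → m.
Extended square: lon ⌊0.05560/0.00833333⌋ = 6; lat ⌊0.01946/0.00416667⌋ = 4.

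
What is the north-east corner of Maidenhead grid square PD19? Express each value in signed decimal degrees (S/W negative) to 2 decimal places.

Field P=15, D=3: +15·20° lon, +3·10° lat → SW at lon 120°, lat -60°.
Square 1, 9: +1·2° lon, +9·1° lat → SW at lon 122°, lat -51°.
Cell spans 2° lon × 1° lat. NE corner is SW corner plus one full cell.
latitude -50.00, longitude 124.00.

-50.00, 124.00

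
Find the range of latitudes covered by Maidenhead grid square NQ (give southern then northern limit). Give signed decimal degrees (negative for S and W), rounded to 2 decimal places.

70.00, 80.00

Field N=13, Q=16: +13·20° lon, +16·10° lat → SW at lon 80°, lat 70°.
Cell spans 20° lon × 10° lat.
south 70.00, north 80.00.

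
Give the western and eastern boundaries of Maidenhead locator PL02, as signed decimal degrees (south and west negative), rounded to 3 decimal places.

Field P=15, L=11: +15·20° lon, +11·10° lat → SW at lon 120°, lat 20°.
Square 0, 2: +0·2° lon, +2·1° lat → SW at lon 120°, lat 22°.
Cell spans 2° lon × 1° lat.
west 120.000, east 122.000.

120.000, 122.000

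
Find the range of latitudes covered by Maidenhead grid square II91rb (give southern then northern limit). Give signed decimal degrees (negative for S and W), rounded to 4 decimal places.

-8.9583, -8.9167

Field I=8, I=8: +8·20° lon, +8·10° lat → SW at lon -20°, lat -10°.
Square 9, 1: +9·2° lon, +1·1° lat → SW at lon -2°, lat -9°.
Subsquare r=17, b=1: +17·0.0833333° lon, +1·0.0416667° lat → SW at lon -0.583333°, lat -8.95833°.
Cell spans 0.0833333° lon × 0.0416667° lat.
south -8.9583, north -8.9167.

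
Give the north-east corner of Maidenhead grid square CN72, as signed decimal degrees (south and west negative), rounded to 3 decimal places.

Field C=2, N=13: +2·20° lon, +13·10° lat → SW at lon -140°, lat 40°.
Square 7, 2: +7·2° lon, +2·1° lat → SW at lon -126°, lat 42°.
Cell spans 2° lon × 1° lat. NE corner is SW corner plus one full cell.
latitude 43.000, longitude -124.000.

43.000, -124.000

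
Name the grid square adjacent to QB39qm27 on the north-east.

QB39qm38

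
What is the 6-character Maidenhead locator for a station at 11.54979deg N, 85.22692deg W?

EK71jn

Shift to the Maidenhead origin (180°W, 90°S): lon 94.7731, lat 101.5498.
Field (20°×10°, letters A–R): 94.7731/20 → 4 → E, 101.5498/10 → 10 → K; chars EK.
Square (2°×1°, digits 0–9): 14.7731/2 → 7, 1.5498/1 → 1; chars 71.
Subsquare (5′×2.5′, letters a–x): 0.7731/0.0833333 → 9 → j, 0.5498/0.0416667 → 13 → n; chars jn.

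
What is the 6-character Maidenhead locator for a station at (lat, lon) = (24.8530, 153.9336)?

QL64xu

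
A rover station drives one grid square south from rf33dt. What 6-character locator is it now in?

Latitude subsquare t = 19; −1 → 18 = s.
The longitude characters are unchanged.

RF33ds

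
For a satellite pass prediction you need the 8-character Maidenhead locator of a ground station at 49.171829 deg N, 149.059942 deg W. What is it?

Shift to the Maidenhead origin (180°W, 90°S): lon 30.94006, lat 139.17183.
Field: 30.94006/20 → 1 → B, 139.17183/10 → 13 → N; chars BN.
Square: 10.94006/2 → 5, 9.17183/1 → 9; chars 59.
Subsquare: 0.94006/0.0833333 → 11 → l, 0.17183/0.0416667 → 4 → e; chars le.
Extended square: 0.02339/0.00833333 → 2, 0.00516/0.00416667 → 1; chars 21.

BN59le21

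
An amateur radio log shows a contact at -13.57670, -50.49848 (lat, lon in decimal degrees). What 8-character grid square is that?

Add 180° to longitude and 90° to latitude: 129.50152, 76.42330.
Field: lon ⌊129.50152/20⌋ = 6 → G; lat ⌊76.42330/10⌋ = 7 → H.
Square: lon ⌊9.50152/2⌋ = 4; lat ⌊6.42330/1⌋ = 6.
Subsquare: lon ⌊1.50152/0.0833333⌋ = 18 → s; lat ⌊0.42330/0.0416667⌋ = 10 → k.
Extended square: lon ⌊0.00152/0.00833333⌋ = 0; lat ⌊0.00663/0.00416667⌋ = 1.

GH46sk01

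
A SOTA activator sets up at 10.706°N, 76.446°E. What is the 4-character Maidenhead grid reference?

MK80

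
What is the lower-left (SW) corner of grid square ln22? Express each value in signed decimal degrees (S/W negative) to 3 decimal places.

42.000, 44.000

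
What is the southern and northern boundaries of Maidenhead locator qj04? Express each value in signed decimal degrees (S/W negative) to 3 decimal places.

4.000, 5.000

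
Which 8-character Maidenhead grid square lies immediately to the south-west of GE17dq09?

GE17cq98

Longitude extended square 0; −1 → -1, wraps to 9, carry into subsquare.
Longitude subsquare d = 3; −1 → 2 = c.
Latitude extended square 9; −1 → 8.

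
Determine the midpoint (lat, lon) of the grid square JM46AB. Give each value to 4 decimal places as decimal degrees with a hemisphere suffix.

Field J=9, M=12: +9·20° lon, +12·10° lat → SW at lon 0°, lat 30°.
Square 4, 6: +4·2° lon, +6·1° lat → SW at lon 8°, lat 36°.
Subsquare a=0, b=1: +0·0.0833333° lon, +1·0.0416667° lat → SW at lon 8°, lat 36.0417°.
Cell spans 0.0833333° lon × 0.0416667° lat. Centre is SW corner plus half of each.
latitude 36.0625° N, longitude 8.0417° E.

36.0625° N, 8.0417° E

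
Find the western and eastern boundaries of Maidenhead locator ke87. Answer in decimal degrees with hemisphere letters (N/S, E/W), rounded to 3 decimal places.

36.000° E, 38.000° E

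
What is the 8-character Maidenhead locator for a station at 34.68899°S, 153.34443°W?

Offset from 180°W / 90°S: lon 26.65557°, lat 55.31101°.
Field (20°×10°, letters A–R): lon ⌊26.65557/20⌋ = 1 → B; lat ⌊55.31101/10⌋ = 5 → F.
Square (2°×1°, digits 0–9): lon ⌊6.65557/2⌋ = 3; lat ⌊5.31101/1⌋ = 5.
Subsquare (5′×2.5′, letters a–x): lon ⌊0.65557/0.0833333⌋ = 7 → h; lat ⌊0.31101/0.0416667⌋ = 7 → h.
Extended square (30″×15″, digits 0–9): lon ⌊0.07224/0.00833333⌋ = 8; lat ⌊0.01934/0.00416667⌋ = 4.

BF35hh84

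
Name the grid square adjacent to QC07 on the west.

PC97

Longitude square 0; −1 → -1, wraps to 9, carry into field.
Longitude field Q = 16; −1 → 15 = P.
The latitude characters are unchanged.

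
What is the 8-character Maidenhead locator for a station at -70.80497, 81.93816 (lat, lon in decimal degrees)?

NB09xe26

Add 180° to longitude and 90° to latitude: 261.93816, 19.19503.
Field: 261.93816/20 → 13 → N, 19.19503/10 → 1 → B; chars NB.
Square: 1.93816/2 → 0, 9.19503/1 → 9; chars 09.
Subsquare: 1.93816/0.0833333 → 23 → x, 0.19503/0.0416667 → 4 → e; chars xe.
Extended square: 0.02149/0.00833333 → 2, 0.02836/0.00416667 → 6; chars 26.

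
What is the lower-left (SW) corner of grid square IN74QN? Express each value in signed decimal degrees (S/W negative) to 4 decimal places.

44.5417, -4.6667

Field I=8, N=13: +8·20° lon, +13·10° lat → SW at lon -20°, lat 40°.
Square 7, 4: +7·2° lon, +4·1° lat → SW at lon -6°, lat 44°.
Subsquare q=16, n=13: +16·0.0833333° lon, +13·0.0416667° lat → SW at lon -4.66667°, lat 44.5417°.
latitude 44.5417, longitude -4.6667.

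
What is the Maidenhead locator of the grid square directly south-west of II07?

HI96

Longitude square 0; −1 → -1, wraps to 9, carry into field.
Longitude field I = 8; −1 → 7 = H.
Latitude square 7; −1 → 6.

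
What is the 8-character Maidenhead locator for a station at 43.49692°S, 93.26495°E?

Shift to the Maidenhead origin (180°W, 90°S): lon 273.26495, lat 46.50308.
Field: lon ⌊273.26495/20⌋ = 13 → N; lat ⌊46.50308/10⌋ = 4 → E.
Square: lon ⌊13.26495/2⌋ = 6; lat ⌊6.50308/1⌋ = 6.
Subsquare: lon ⌊1.26495/0.0833333⌋ = 15 → p; lat ⌊0.50308/0.0416667⌋ = 12 → m.
Extended square: lon ⌊0.01495/0.00833333⌋ = 1; lat ⌊0.00308/0.00416667⌋ = 0.

NE66pm10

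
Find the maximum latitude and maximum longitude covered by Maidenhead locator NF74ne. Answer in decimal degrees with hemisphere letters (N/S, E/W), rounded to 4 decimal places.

Field N=13, F=5: +13·20° lon, +5·10° lat → SW at lon 80°, lat -40°.
Square 7, 4: +7·2° lon, +4·1° lat → SW at lon 94°, lat -36°.
Subsquare n=13, e=4: +13·0.0833333° lon, +4·0.0416667° lat → SW at lon 95.0833°, lat -35.8333°.
Cell spans 0.0833333° lon × 0.0416667° lat. NE corner is SW corner plus one full cell.
latitude 35.7917° S, longitude 95.1667° E.

35.7917° S, 95.1667° E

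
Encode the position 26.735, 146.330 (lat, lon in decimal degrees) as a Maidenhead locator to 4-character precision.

Shift to the Maidenhead origin (180°W, 90°S): lon 326.33, lat 116.73.
Field (20°×10°, letters A–R): lon ⌊326.33/20⌋ = 16 → Q; lat ⌊116.73/10⌋ = 11 → L.
Square (2°×1°, digits 0–9): lon ⌊6.33/2⌋ = 3; lat ⌊6.73/1⌋ = 6.

QL36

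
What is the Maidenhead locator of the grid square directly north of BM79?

BN70

Latitude square 9; +1 → 10, wraps to 0, carry into field.
Latitude field M = 12; +1 → 13 = N.
The longitude characters are unchanged.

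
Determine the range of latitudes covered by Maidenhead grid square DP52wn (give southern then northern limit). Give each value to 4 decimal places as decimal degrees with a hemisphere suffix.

62.5417° N, 62.5833° N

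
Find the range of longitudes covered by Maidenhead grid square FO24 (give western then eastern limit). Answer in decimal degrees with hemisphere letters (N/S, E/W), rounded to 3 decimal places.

76.000° W, 74.000° W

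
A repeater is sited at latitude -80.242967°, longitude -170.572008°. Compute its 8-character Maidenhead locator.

Offset from 180°W / 90°S: lon 9.42799°, lat 9.75703°.
Field (20°×10°, letters A–R): lon ⌊9.42799/20⌋ = 0 → A; lat ⌊9.75703/10⌋ = 0 → A.
Square (2°×1°, digits 0–9): lon ⌊9.42799/2⌋ = 4; lat ⌊9.75703/1⌋ = 9.
Subsquare (5′×2.5′, letters a–x): lon ⌊1.42799/0.0833333⌋ = 17 → r; lat ⌊0.75703/0.0416667⌋ = 18 → s.
Extended square (30″×15″, digits 0–9): lon ⌊0.01133/0.00833333⌋ = 1; lat ⌊0.00703/0.00416667⌋ = 1.

AA49rs11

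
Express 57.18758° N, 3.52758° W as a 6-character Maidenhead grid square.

Offset from 180°W / 90°S: lon 176.4724°, lat 147.1876°.
Field: lon ⌊176.4724/20⌋ = 8 → I; lat ⌊147.1876/10⌋ = 14 → O.
Square: lon ⌊16.4724/2⌋ = 8; lat ⌊7.1876/1⌋ = 7.
Subsquare: lon ⌊0.4724/0.0833333⌋ = 5 → f; lat ⌊0.1876/0.0416667⌋ = 4 → e.

IO87fe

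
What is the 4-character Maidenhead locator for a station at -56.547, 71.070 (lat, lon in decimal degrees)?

MD53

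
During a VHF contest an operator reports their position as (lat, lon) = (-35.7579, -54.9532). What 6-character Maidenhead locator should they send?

GF24mf

Shift to the Maidenhead origin (180°W, 90°S): lon 125.0468, lat 54.2421.
Field: 125.0468/20 → 6 → G, 54.2421/10 → 5 → F; chars GF.
Square: 5.0468/2 → 2, 4.2421/1 → 4; chars 24.
Subsquare: 1.0468/0.0833333 → 12 → m, 0.2421/0.0416667 → 5 → f; chars mf.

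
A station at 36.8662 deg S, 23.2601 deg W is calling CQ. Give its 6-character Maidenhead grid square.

HF83id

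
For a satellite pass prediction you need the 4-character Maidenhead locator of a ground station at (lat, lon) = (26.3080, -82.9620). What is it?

Shift to the Maidenhead origin (180°W, 90°S): lon 97.04, lat 116.31.
Field: lon ⌊97.04/20⌋ = 4 → E; lat ⌊116.31/10⌋ = 11 → L.
Square: lon ⌊17.04/2⌋ = 8; lat ⌊6.31/1⌋ = 6.

EL86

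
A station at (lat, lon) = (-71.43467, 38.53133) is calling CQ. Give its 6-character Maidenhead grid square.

Add 180° to longitude and 90° to latitude: 218.5313, 18.5653.
Field: lon ⌊218.5313/20⌋ = 10 → K; lat ⌊18.5653/10⌋ = 1 → B.
Square: lon ⌊18.5313/2⌋ = 9; lat ⌊8.5653/1⌋ = 8.
Subsquare: lon ⌊0.5313/0.0833333⌋ = 6 → g; lat ⌊0.5653/0.0416667⌋ = 13 → n.

KB98gn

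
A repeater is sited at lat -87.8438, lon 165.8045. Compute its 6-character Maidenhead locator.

Shift to the Maidenhead origin (180°W, 90°S): lon 345.8045, lat 2.1562.
Field: lon ⌊345.8045/20⌋ = 17 → R; lat ⌊2.1562/10⌋ = 0 → A.
Square: lon ⌊5.8045/2⌋ = 2; lat ⌊2.1562/1⌋ = 2.
Subsquare: lon ⌊1.8045/0.0833333⌋ = 21 → v; lat ⌊0.1562/0.0416667⌋ = 3 → d.

RA22vd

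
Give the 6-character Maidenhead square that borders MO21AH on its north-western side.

Longitude subsquare a = 0; −1 → -1, wraps to 23 = x, carry into square.
Longitude square 2; −1 → 1.
Latitude subsquare h = 7; +1 → 8 = i.

MO11xi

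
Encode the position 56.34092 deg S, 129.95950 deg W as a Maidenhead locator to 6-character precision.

Add 180° to longitude and 90° to latitude: 50.0405, 33.6591.
Field: lon ⌊50.0405/20⌋ = 2 → C; lat ⌊33.6591/10⌋ = 3 → D.
Square: lon ⌊10.0405/2⌋ = 5; lat ⌊3.6591/1⌋ = 3.
Subsquare: lon ⌊0.0405/0.0833333⌋ = 0 → a; lat ⌊0.6591/0.0416667⌋ = 15 → p.

CD53ap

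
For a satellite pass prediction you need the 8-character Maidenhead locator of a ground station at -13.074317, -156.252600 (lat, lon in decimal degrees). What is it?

BH16uw92

Offset from 180°W / 90°S: lon 23.74740°, lat 76.92568°.
Field: 23.74740/20 → 1 → B, 76.92568/10 → 7 → H; chars BH.
Square: 3.74740/2 → 1, 6.92568/1 → 6; chars 16.
Subsquare: 1.74740/0.0833333 → 20 → u, 0.92568/0.0416667 → 22 → w; chars uw.
Extended square: 0.08073/0.00833333 → 9, 0.00902/0.00416667 → 2; chars 92.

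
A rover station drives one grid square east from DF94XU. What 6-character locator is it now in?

EF04au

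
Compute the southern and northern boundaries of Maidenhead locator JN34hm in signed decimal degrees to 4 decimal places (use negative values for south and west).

Field J=9, N=13: +9·20° lon, +13·10° lat → SW at lon 0°, lat 40°.
Square 3, 4: +3·2° lon, +4·1° lat → SW at lon 6°, lat 44°.
Subsquare h=7, m=12: +7·0.0833333° lon, +12·0.0416667° lat → SW at lon 6.58333°, lat 44.5°.
Cell spans 0.0833333° lon × 0.0416667° lat.
south 44.5000, north 44.5417.

44.5000, 44.5417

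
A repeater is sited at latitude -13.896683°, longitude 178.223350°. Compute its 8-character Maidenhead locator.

Add 180° to longitude and 90° to latitude: 358.22335, 76.10332.
Field: 358.22335/20 → 17 → R, 76.10332/10 → 7 → H; chars RH.
Square: 18.22335/2 → 9, 6.10332/1 → 6; chars 96.
Subsquare: 0.22335/0.0833333 → 2 → c, 0.10332/0.0416667 → 2 → c; chars cc.
Extended square: 0.05668/0.00833333 → 6, 0.01998/0.00416667 → 4; chars 64.

RH96cc64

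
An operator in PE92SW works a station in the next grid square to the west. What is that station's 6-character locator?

PE92rw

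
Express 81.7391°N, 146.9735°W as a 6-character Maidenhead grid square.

BR61mr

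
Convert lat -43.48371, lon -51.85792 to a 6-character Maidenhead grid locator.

Shift to the Maidenhead origin (180°W, 90°S): lon 128.1421, lat 46.5163.
Field: 128.1421/20 → 6 → G, 46.5163/10 → 4 → E; chars GE.
Square: 8.1421/2 → 4, 6.5163/1 → 6; chars 46.
Subsquare: 0.1421/0.0833333 → 1 → b, 0.5163/0.0416667 → 12 → m; chars bm.

GE46bm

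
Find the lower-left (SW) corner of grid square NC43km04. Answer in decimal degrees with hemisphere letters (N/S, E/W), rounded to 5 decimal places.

Field N=13, C=2: +13·20° lon, +2·10° lat → SW at lon 80°, lat -70°.
Square 4, 3: +4·2° lon, +3·1° lat → SW at lon 88°, lat -67°.
Subsquare k=10, m=12: +10·0.0833333° lon, +12·0.0416667° lat → SW at lon 88.8333°, lat -66.5°.
Extended square 0, 4: +0·0.00833333° lon, +4·0.00416667° lat → SW at lon 88.8333°, lat -66.4833°.
latitude 66.48333° S, longitude 88.83333° E.

66.48333° S, 88.83333° E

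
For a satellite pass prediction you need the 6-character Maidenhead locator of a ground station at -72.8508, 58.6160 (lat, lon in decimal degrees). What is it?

Shift to the Maidenhead origin (180°W, 90°S): lon 238.6160, lat 17.1492.
Field (20°×10°, letters A–R): lon ⌊238.6160/20⌋ = 11 → L; lat ⌊17.1492/10⌋ = 1 → B.
Square (2°×1°, digits 0–9): lon ⌊18.6160/2⌋ = 9; lat ⌊7.1492/1⌋ = 7.
Subsquare (5′×2.5′, letters a–x): lon ⌊0.6160/0.0833333⌋ = 7 → h; lat ⌊0.1492/0.0416667⌋ = 3 → d.

LB97hd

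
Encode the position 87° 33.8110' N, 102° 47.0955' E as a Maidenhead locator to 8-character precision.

OR17jn45

Add 180° to longitude and 90° to latitude: 282.78492, 177.56352.
Field: lon ⌊282.78492/20⌋ = 14 → O; lat ⌊177.56352/10⌋ = 17 → R.
Square: lon ⌊2.78492/2⌋ = 1; lat ⌊7.56352/1⌋ = 7.
Subsquare: lon ⌊0.78492/0.0833333⌋ = 9 → j; lat ⌊0.56352/0.0416667⌋ = 13 → n.
Extended square: lon ⌊0.03492/0.00833333⌋ = 4; lat ⌊0.02185/0.00416667⌋ = 5.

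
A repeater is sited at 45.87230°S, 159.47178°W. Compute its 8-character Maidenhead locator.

BE04gd30

Offset from 180°W / 90°S: lon 20.52822°, lat 44.12770°.
Field: 20.52822/20 → 1 → B, 44.12770/10 → 4 → E; chars BE.
Square: 0.52822/2 → 0, 4.12770/1 → 4; chars 04.
Subsquare: 0.52822/0.0833333 → 6 → g, 0.12770/0.0416667 → 3 → d; chars gd.
Extended square: 0.02822/0.00833333 → 3, 0.00270/0.00416667 → 0; chars 30.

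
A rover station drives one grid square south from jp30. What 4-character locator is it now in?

JO39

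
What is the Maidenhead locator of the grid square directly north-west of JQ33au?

Longitude subsquare a = 0; −1 → -1, wraps to 23 = x, carry into square.
Longitude square 3; −1 → 2.
Latitude subsquare u = 20; +1 → 21 = v.

JQ23xv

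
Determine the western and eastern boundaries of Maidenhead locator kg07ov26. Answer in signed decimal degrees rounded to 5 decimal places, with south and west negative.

21.18333, 21.19167

Field K=10, G=6: +10·20° lon, +6·10° lat → SW at lon 20°, lat -30°.
Square 0, 7: +0·2° lon, +7·1° lat → SW at lon 20°, lat -23°.
Subsquare o=14, v=21: +14·0.0833333° lon, +21·0.0416667° lat → SW at lon 21.1667°, lat -22.125°.
Extended square 2, 6: +2·0.00833333° lon, +6·0.00416667° lat → SW at lon 21.1833°, lat -22.1°.
Cell spans 0.00833333° lon × 0.00416667° lat.
west 21.18333, east 21.19167.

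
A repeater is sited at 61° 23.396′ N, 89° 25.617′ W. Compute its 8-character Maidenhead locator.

Offset from 180°W / 90°S: lon 90.57305°, lat 151.38993°.
Field (20°×10°, letters A–R): lon ⌊90.57305/20⌋ = 4 → E; lat ⌊151.38993/10⌋ = 15 → P.
Square (2°×1°, digits 0–9): lon ⌊10.57305/2⌋ = 5; lat ⌊1.38993/1⌋ = 1.
Subsquare (5′×2.5′, letters a–x): lon ⌊0.57305/0.0833333⌋ = 6 → g; lat ⌊0.38993/0.0416667⌋ = 9 → j.
Extended square (30″×15″, digits 0–9): lon ⌊0.07305/0.00833333⌋ = 8; lat ⌊0.01493/0.00416667⌋ = 3.

EP51gj83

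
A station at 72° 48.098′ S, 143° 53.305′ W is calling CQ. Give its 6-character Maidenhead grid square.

BB87be

Add 180° to longitude and 90° to latitude: 36.1116, 17.1984.
Field: 36.1116/20 → 1 → B, 17.1984/10 → 1 → B; chars BB.
Square: 16.1116/2 → 8, 7.1984/1 → 7; chars 87.
Subsquare: 0.1116/0.0833333 → 1 → b, 0.1984/0.0416667 → 4 → e; chars be.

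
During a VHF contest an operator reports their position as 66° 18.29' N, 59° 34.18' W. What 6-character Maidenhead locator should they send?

Add 180° to longitude and 90° to latitude: 120.4303, 156.3048.
Field: lon ⌊120.4303/20⌋ = 6 → G; lat ⌊156.3048/10⌋ = 15 → P.
Square: lon ⌊0.4303/2⌋ = 0; lat ⌊6.3048/1⌋ = 6.
Subsquare: lon ⌊0.4303/0.0833333⌋ = 5 → f; lat ⌊0.3048/0.0416667⌋ = 7 → h.

GP06fh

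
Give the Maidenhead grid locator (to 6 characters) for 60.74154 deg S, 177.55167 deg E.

RC89sg

Offset from 180°W / 90°S: lon 357.5517°, lat 29.2585°.
Field: 357.5517/20 → 17 → R, 29.2585/10 → 2 → C; chars RC.
Square: 17.5517/2 → 8, 9.2585/1 → 9; chars 89.
Subsquare: 1.5517/0.0833333 → 18 → s, 0.2585/0.0416667 → 6 → g; chars sg.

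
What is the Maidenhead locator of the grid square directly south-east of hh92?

IH01

Longitude square 9; +1 → 10, wraps to 0, carry into field.
Longitude field H = 7; +1 → 8 = I.
Latitude square 2; −1 → 1.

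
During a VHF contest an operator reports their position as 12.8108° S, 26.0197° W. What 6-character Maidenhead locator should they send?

HH67xe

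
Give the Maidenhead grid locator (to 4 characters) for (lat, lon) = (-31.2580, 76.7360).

Offset from 180°W / 90°S: lon 256.74°, lat 58.74°.
Field: 256.74/20 → 12 → M, 58.74/10 → 5 → F; chars MF.
Square: 16.74/2 → 8, 8.74/1 → 8; chars 88.

MF88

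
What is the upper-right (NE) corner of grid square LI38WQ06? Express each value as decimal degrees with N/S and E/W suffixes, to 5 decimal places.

1.30417° S, 47.84167° E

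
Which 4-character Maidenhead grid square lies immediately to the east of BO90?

CO00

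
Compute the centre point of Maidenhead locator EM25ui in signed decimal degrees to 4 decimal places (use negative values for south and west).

35.3542, -94.2917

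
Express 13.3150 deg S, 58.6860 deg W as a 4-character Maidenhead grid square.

GH06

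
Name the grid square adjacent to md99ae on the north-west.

MD89xf

Longitude subsquare a = 0; −1 → -1, wraps to 23 = x, carry into square.
Longitude square 9; −1 → 8.
Latitude subsquare e = 4; +1 → 5 = f.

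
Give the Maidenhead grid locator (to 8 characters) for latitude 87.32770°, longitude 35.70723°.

Shift to the Maidenhead origin (180°W, 90°S): lon 215.70723, lat 177.32770.
Field (20°×10°, letters A–R): 215.70723/20 → 10 → K, 177.32770/10 → 17 → R; chars KR.
Square (2°×1°, digits 0–9): 15.70723/2 → 7, 7.32770/1 → 7; chars 77.
Subsquare (5′×2.5′, letters a–x): 1.70723/0.0833333 → 20 → u, 0.32770/0.0416667 → 7 → h; chars uh.
Extended square (30″×15″, digits 0–9): 0.04056/0.00833333 → 4, 0.03603/0.00416667 → 8; chars 48.

KR77uh48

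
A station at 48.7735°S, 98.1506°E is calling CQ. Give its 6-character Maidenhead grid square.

NE91bf

Shift to the Maidenhead origin (180°W, 90°S): lon 278.1506, lat 41.2265.
Field: lon ⌊278.1506/20⌋ = 13 → N; lat ⌊41.2265/10⌋ = 4 → E.
Square: lon ⌊18.1506/2⌋ = 9; lat ⌊1.2265/1⌋ = 1.
Subsquare: lon ⌊0.1506/0.0833333⌋ = 1 → b; lat ⌊0.2265/0.0416667⌋ = 5 → f.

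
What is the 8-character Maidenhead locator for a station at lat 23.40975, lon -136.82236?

Offset from 180°W / 90°S: lon 43.17764°, lat 113.40975°.
Field: 43.17764/20 → 2 → C, 113.40975/10 → 11 → L; chars CL.
Square: 3.17764/2 → 1, 3.40975/1 → 3; chars 13.
Subsquare: 1.17764/0.0833333 → 14 → o, 0.40975/0.0416667 → 9 → j; chars oj.
Extended square: 0.01097/0.00833333 → 1, 0.03475/0.00416667 → 8; chars 18.

CL13oj18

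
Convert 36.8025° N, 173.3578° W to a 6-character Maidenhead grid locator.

AM36ht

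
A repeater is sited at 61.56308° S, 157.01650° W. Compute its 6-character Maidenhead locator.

BC18lk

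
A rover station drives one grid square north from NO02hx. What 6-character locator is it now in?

NO03ha

Latitude subsquare x = 23; +1 → 24, wraps to 0 = a, carry into square.
Latitude square 2; +1 → 3.
The longitude characters are unchanged.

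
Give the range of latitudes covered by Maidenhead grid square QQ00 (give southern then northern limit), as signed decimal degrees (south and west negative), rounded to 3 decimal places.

70.000, 71.000

Field Q=16, Q=16: +16·20° lon, +16·10° lat → SW at lon 140°, lat 70°.
Square 0, 0: +0·2° lon, +0·1° lat → SW at lon 140°, lat 70°.
Cell spans 2° lon × 1° lat.
south 70.000, north 71.000.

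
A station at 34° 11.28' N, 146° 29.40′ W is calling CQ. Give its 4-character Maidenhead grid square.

Offset from 180°W / 90°S: lon 33.51°, lat 124.19°.
Field: 33.51/20 → 1 → B, 124.19/10 → 12 → M; chars BM.
Square: 13.51/2 → 6, 4.19/1 → 4; chars 64.

BM64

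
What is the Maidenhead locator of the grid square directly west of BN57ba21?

Longitude extended square 2; −1 → 1.
The latitude characters are unchanged.

BN57ba11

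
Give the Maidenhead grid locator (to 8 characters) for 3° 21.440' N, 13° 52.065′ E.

JJ63wi45

Add 180° to longitude and 90° to latitude: 193.86775, 93.35733.
Field: lon ⌊193.86775/20⌋ = 9 → J; lat ⌊93.35733/10⌋ = 9 → J.
Square: lon ⌊13.86775/2⌋ = 6; lat ⌊3.35733/1⌋ = 3.
Subsquare: lon ⌊1.86775/0.0833333⌋ = 22 → w; lat ⌊0.35733/0.0416667⌋ = 8 → i.
Extended square: lon ⌊0.03442/0.00833333⌋ = 4; lat ⌊0.02400/0.00416667⌋ = 5.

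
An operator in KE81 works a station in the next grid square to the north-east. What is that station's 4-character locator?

KE92

Longitude square 8; +1 → 9.
Latitude square 1; +1 → 2.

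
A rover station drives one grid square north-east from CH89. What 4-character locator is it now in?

Longitude square 8; +1 → 9.
Latitude square 9; +1 → 10, wraps to 0, carry into field.
Latitude field H = 7; +1 → 8 = I.

CI90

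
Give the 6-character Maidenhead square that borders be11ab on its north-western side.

BE01xc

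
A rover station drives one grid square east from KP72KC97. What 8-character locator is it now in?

KP72lc07

Longitude extended square 9; +1 → 10, wraps to 0, carry into subsquare.
Longitude subsquare k = 10; +1 → 11 = l.
The latitude characters are unchanged.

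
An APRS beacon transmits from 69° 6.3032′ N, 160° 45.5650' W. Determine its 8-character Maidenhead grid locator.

AP99oc85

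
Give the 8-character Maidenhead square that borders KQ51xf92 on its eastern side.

Longitude extended square 9; +1 → 10, wraps to 0, carry into subsquare.
Longitude subsquare x = 23; +1 → 24, wraps to 0 = a, carry into square.
Longitude square 5; +1 → 6.
The latitude characters are unchanged.

KQ61af02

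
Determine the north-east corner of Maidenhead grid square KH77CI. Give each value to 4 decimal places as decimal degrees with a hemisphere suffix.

12.6250° S, 34.2500° E

Field K=10, H=7: +10·20° lon, +7·10° lat → SW at lon 20°, lat -20°.
Square 7, 7: +7·2° lon, +7·1° lat → SW at lon 34°, lat -13°.
Subsquare c=2, i=8: +2·0.0833333° lon, +8·0.0416667° lat → SW at lon 34.1667°, lat -12.6667°.
Cell spans 0.0833333° lon × 0.0416667° lat. NE corner is SW corner plus one full cell.
latitude 12.6250° S, longitude 34.2500° E.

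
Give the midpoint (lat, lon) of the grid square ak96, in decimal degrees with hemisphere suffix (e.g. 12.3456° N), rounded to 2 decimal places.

Field A=0, K=10: +0·20° lon, +10·10° lat → SW at lon -180°, lat 10°.
Square 9, 6: +9·2° lon, +6·1° lat → SW at lon -162°, lat 16°.
Cell spans 2° lon × 1° lat. Centre is SW corner plus half of each.
latitude 16.50° N, longitude 161.00° W.

16.50° N, 161.00° W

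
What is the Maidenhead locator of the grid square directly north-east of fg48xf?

Longitude subsquare x = 23; +1 → 24, wraps to 0 = a, carry into square.
Longitude square 4; +1 → 5.
Latitude subsquare f = 5; +1 → 6 = g.

FG58ag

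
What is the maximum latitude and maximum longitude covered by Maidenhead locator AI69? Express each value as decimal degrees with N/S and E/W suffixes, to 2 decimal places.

0.00° N, 166.00° W

Field A=0, I=8: +0·20° lon, +8·10° lat → SW at lon -180°, lat -10°.
Square 6, 9: +6·2° lon, +9·1° lat → SW at lon -168°, lat -1°.
Cell spans 2° lon × 1° lat. NE corner is SW corner plus one full cell.
latitude 0.00° N, longitude 166.00° W.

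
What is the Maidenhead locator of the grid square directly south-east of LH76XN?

LH86am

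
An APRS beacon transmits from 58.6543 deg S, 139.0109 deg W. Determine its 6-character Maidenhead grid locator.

CD01li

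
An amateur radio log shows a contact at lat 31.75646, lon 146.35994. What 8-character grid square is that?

Shift to the Maidenhead origin (180°W, 90°S): lon 326.35994, lat 121.75646.
Field (20°×10°, letters A–R): 326.35994/20 → 16 → Q, 121.75646/10 → 12 → M; chars QM.
Square (2°×1°, digits 0–9): 6.35994/2 → 3, 1.75646/1 → 1; chars 31.
Subsquare (5′×2.5′, letters a–x): 0.35994/0.0833333 → 4 → e, 0.75646/0.0416667 → 18 → s; chars es.
Extended square (30″×15″, digits 0–9): 0.02661/0.00833333 → 3, 0.00646/0.00416667 → 1; chars 31.

QM31es31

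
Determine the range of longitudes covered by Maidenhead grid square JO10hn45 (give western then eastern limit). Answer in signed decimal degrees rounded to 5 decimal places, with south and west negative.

Field J=9, O=14: +9·20° lon, +14·10° lat → SW at lon 0°, lat 50°.
Square 1, 0: +1·2° lon, +0·1° lat → SW at lon 2°, lat 50°.
Subsquare h=7, n=13: +7·0.0833333° lon, +13·0.0416667° lat → SW at lon 2.58333°, lat 50.5417°.
Extended square 4, 5: +4·0.00833333° lon, +5·0.00416667° lat → SW at lon 2.61667°, lat 50.5625°.
Cell spans 0.00833333° lon × 0.00416667° lat.
west 2.61667, east 2.62500.

2.61667, 2.62500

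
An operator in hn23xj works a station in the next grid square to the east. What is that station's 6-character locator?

Longitude subsquare x = 23; +1 → 24, wraps to 0 = a, carry into square.
Longitude square 2; +1 → 3.
The latitude characters are unchanged.

HN33aj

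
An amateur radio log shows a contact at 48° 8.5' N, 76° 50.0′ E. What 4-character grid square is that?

Shift to the Maidenhead origin (180°W, 90°S): lon 256.83, lat 138.14.
Field: lon ⌊256.83/20⌋ = 12 → M; lat ⌊138.14/10⌋ = 13 → N.
Square: lon ⌊16.83/2⌋ = 8; lat ⌊8.14/1⌋ = 8.

MN88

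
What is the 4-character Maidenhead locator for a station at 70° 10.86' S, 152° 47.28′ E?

QB69

Add 180° to longitude and 90° to latitude: 332.79, 19.82.
Field: 332.79/20 → 16 → Q, 19.82/10 → 1 → B; chars QB.
Square: 12.79/2 → 6, 9.82/1 → 9; chars 69.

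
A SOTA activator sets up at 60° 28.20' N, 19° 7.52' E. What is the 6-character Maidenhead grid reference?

Add 180° to longitude and 90° to latitude: 199.1253, 150.4700.
Field: 199.1253/20 → 9 → J, 150.4700/10 → 15 → P; chars JP.
Square: 19.1253/2 → 9, 0.4700/1 → 0; chars 90.
Subsquare: 1.1253/0.0833333 → 13 → n, 0.4700/0.0416667 → 11 → l; chars nl.

JP90nl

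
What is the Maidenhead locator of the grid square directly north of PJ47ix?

PJ48ia

Latitude subsquare x = 23; +1 → 24, wraps to 0 = a, carry into square.
Latitude square 7; +1 → 8.
The longitude characters are unchanged.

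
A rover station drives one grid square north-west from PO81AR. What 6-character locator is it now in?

PO71xs

Longitude subsquare a = 0; −1 → -1, wraps to 23 = x, carry into square.
Longitude square 8; −1 → 7.
Latitude subsquare r = 17; +1 → 18 = s.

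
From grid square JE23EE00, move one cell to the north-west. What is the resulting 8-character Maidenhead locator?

JE23de91

Longitude extended square 0; −1 → -1, wraps to 9, carry into subsquare.
Longitude subsquare e = 4; −1 → 3 = d.
Latitude extended square 0; +1 → 1.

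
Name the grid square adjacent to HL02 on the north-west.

Longitude square 0; −1 → -1, wraps to 9, carry into field.
Longitude field H = 7; −1 → 6 = G.
Latitude square 2; +1 → 3.

GL93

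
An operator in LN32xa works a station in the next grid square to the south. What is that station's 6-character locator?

LN31xx

Latitude subsquare a = 0; −1 → -1, wraps to 23 = x, carry into square.
Latitude square 2; −1 → 1.
The longitude characters are unchanged.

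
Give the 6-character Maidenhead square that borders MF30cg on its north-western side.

MF30bh

Longitude subsquare c = 2; −1 → 1 = b.
Latitude subsquare g = 6; +1 → 7 = h.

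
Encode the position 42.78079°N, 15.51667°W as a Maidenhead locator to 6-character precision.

IN22fs

Offset from 180°W / 90°S: lon 164.4833°, lat 132.7808°.
Field (20°×10°, letters A–R): lon ⌊164.4833/20⌋ = 8 → I; lat ⌊132.7808/10⌋ = 13 → N.
Square (2°×1°, digits 0–9): lon ⌊4.4833/2⌋ = 2; lat ⌊2.7808/1⌋ = 2.
Subsquare (5′×2.5′, letters a–x): lon ⌊0.4833/0.0833333⌋ = 5 → f; lat ⌊0.7808/0.0416667⌋ = 18 → s.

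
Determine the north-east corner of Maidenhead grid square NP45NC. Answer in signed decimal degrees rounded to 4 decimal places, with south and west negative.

65.1250, 89.1667

Field N=13, P=15: +13·20° lon, +15·10° lat → SW at lon 80°, lat 60°.
Square 4, 5: +4·2° lon, +5·1° lat → SW at lon 88°, lat 65°.
Subsquare n=13, c=2: +13·0.0833333° lon, +2·0.0416667° lat → SW at lon 89.0833°, lat 65.0833°.
Cell spans 0.0833333° lon × 0.0416667° lat. NE corner is SW corner plus one full cell.
latitude 65.1250, longitude 89.1667.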